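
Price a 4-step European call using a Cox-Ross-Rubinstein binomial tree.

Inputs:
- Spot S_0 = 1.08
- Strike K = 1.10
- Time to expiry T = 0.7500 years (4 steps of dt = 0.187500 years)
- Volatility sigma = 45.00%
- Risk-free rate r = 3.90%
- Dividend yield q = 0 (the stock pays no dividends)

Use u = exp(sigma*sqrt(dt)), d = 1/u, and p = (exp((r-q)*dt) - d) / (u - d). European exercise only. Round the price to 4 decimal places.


Answer: Price = V(0,0) = 0.1654

Derivation:
dt = T/N = 0.187500
u = exp(sigma*sqrt(dt)) = 1.215136; d = 1/u = 0.822953
p = (exp((r-q)*dt) - d) / (u - d) = 0.470154
Discount per step: exp(-r*dt) = 0.992714
Stock lattice S(k, i) with i counting down-moves:
  k=0: S(0,0) = 1.0800
  k=1: S(1,0) = 1.3123; S(1,1) = 0.8888
  k=2: S(2,0) = 1.5947; S(2,1) = 1.0800; S(2,2) = 0.7314
  k=3: S(3,0) = 1.9378; S(3,1) = 1.3123; S(3,2) = 0.8888; S(3,3) = 0.6019
  k=4: S(4,0) = 2.3546; S(4,1) = 1.5947; S(4,2) = 1.0800; S(4,3) = 0.7314; S(4,4) = 0.4954
Terminal payoffs V(N, i) = max(S_T - K, 0):
  V(4,0) = 1.254631; V(4,1) = 0.494679; V(4,2) = 0.000000; V(4,3) = 0.000000; V(4,4) = 0.000000
Backward induction: V(k, i) = exp(-r*dt) * [p * V(k+1, i) + (1-p) * V(k+1, i+1)].
  V(3,0) = exp(-r*dt) * [p*1.254631 + (1-p)*0.494679] = 0.845766
  V(3,1) = exp(-r*dt) * [p*0.494679 + (1-p)*0.000000] = 0.230881
  V(3,2) = exp(-r*dt) * [p*0.000000 + (1-p)*0.000000] = 0.000000
  V(3,3) = exp(-r*dt) * [p*0.000000 + (1-p)*0.000000] = 0.000000
  V(2,0) = exp(-r*dt) * [p*0.845766 + (1-p)*0.230881] = 0.516183
  V(2,1) = exp(-r*dt) * [p*0.230881 + (1-p)*0.000000] = 0.107758
  V(2,2) = exp(-r*dt) * [p*0.000000 + (1-p)*0.000000] = 0.000000
  V(1,0) = exp(-r*dt) * [p*0.516183 + (1-p)*0.107758] = 0.297596
  V(1,1) = exp(-r*dt) * [p*0.107758 + (1-p)*0.000000] = 0.050294
  V(0,0) = exp(-r*dt) * [p*0.297596 + (1-p)*0.050294] = 0.165351


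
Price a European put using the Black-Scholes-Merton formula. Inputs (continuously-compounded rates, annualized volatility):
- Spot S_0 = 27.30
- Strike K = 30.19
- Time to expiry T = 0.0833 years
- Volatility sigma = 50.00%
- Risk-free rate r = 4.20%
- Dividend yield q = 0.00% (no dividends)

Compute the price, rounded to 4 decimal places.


d1 = (ln(S/K) + (r - q + 0.5*sigma^2) * T) / (sigma * sqrt(T)) = -0.60088507
d2 = d1 - sigma * sqrt(T) = -0.74519377
exp(-rT) = 0.99650751; exp(-qT) = 1.00000000
P = K * exp(-rT) * N(-d2) - S_0 * exp(-qT) * N(-d1)
N(-d1) = 0.72604173; N(-d2) = 0.77192270
P = 30.1900 * 0.99650751 * 0.77192270 - 27.3000 * 1.00000000 * 0.72604173 = 3.4020

Answer: Price = 3.4020


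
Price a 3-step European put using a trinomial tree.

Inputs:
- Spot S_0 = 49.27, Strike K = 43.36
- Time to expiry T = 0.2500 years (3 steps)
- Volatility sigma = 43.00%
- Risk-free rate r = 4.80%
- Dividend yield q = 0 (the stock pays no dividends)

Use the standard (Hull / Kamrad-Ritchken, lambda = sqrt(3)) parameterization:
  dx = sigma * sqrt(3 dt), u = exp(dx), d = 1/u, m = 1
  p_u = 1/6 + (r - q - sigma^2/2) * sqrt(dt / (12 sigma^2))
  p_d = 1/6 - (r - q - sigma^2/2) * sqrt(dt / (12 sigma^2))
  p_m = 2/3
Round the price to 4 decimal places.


dt = T/N = 0.083333; dx = sigma*sqrt(3*dt) = 0.215000
u = exp(dx) = 1.239862; d = 1/u = 0.806541
p_u = 0.158052, p_m = 0.666667, p_d = 0.175281
Discount per step: exp(-r*dt) = 0.996008
Stock lattice S(k, j) with j the centered position index:
  k=0: S(0,+0) = 49.2700
  k=1: S(1,-1) = 39.7383; S(1,+0) = 49.2700; S(1,+1) = 61.0880
  k=2: S(2,-2) = 32.0506; S(2,-1) = 39.7383; S(2,+0) = 49.2700; S(2,+1) = 61.0880; S(2,+2) = 75.7407
  k=3: S(3,-3) = 25.8501; S(3,-2) = 32.0506; S(3,-1) = 39.7383; S(3,+0) = 49.2700; S(3,+1) = 61.0880; S(3,+2) = 75.7407; S(3,+3) = 93.9080
Terminal payoffs V(N, j) = max(K - S_T, 0):
  V(3,-3) = 17.509877; V(3,-2) = 11.309417; V(3,-1) = 3.621703; V(3,+0) = 0.000000; V(3,+1) = 0.000000; V(3,+2) = 0.000000; V(3,+3) = 0.000000
Backward induction: V(k, j) = exp(-r*dt) * [p_u * V(k+1, j+1) + p_m * V(k+1, j) + p_d * V(k+1, j-1)]
  V(2,-2) = exp(-r*dt) * [p_u*3.621703 + p_m*11.309417 + p_d*17.509877] = 11.136543
  V(2,-1) = exp(-r*dt) * [p_u*0.000000 + p_m*3.621703 + p_d*11.309417] = 4.379243
  V(2,+0) = exp(-r*dt) * [p_u*0.000000 + p_m*0.000000 + p_d*3.621703] = 0.632282
  V(2,+1) = exp(-r*dt) * [p_u*0.000000 + p_m*0.000000 + p_d*0.000000] = 0.000000
  V(2,+2) = exp(-r*dt) * [p_u*0.000000 + p_m*0.000000 + p_d*0.000000] = 0.000000
  V(1,-1) = exp(-r*dt) * [p_u*0.632282 + p_m*4.379243 + p_d*11.136543] = 4.951607
  V(1,+0) = exp(-r*dt) * [p_u*0.000000 + p_m*0.632282 + p_d*4.379243] = 1.184372
  V(1,+1) = exp(-r*dt) * [p_u*0.000000 + p_m*0.000000 + p_d*0.632282] = 0.110385
  V(0,+0) = exp(-r*dt) * [p_u*0.110385 + p_m*1.184372 + p_d*4.951607] = 1.668264

Answer: Price = V(0,0) = 1.6683


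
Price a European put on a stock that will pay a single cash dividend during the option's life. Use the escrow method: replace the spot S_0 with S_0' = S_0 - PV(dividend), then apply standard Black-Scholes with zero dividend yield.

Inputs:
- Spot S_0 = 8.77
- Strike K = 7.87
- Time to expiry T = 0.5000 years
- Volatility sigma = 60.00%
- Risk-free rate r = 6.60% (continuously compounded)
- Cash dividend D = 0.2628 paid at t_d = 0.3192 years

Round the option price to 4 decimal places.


Answer: Price = 0.9513

Derivation:
PV(D) = D * exp(-r * t_d) = 0.2628 * 0.97915316 = 0.25732145
S_0' = S_0 - PV(D) = 8.7700 - 0.25732145 = 8.51267855
d1 = (ln(S_0'/K) + (r + sigma^2/2)*T) / (sigma*sqrt(T)) = 0.47493672
d2 = d1 - sigma*sqrt(T) = 0.05067265
exp(-rT) = 0.96753856
N(-d1) = 0.31741604; N(-d2) = 0.47979319
P = K * exp(-rT) * N(-d2) - S_0' * N(-d1) = 7.8700 * 0.96753856 * 0.47979319 - 8.51267855 * 0.31741604 = 0.9513


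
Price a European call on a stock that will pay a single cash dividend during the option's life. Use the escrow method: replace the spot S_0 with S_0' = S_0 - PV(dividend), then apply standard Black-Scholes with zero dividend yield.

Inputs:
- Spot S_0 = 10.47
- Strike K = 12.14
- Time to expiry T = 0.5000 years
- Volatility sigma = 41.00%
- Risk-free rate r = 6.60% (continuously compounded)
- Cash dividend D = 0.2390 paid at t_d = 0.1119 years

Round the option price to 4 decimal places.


PV(D) = D * exp(-r * t_d) = 0.2390 * 0.99264181 = 0.23724139
S_0' = S_0 - PV(D) = 10.4700 - 0.23724139 = 10.23275861
d1 = (ln(S_0'/K) + (r + sigma^2/2)*T) / (sigma*sqrt(T)) = -0.33074172
d2 = d1 - sigma*sqrt(T) = -0.62065550
exp(-rT) = 0.96753856
N(d1) = 0.37041979; N(d2) = 0.26741316
C = S_0' * N(d1) - K * exp(-rT) * N(d2) = 10.23275861 * 0.37041979 - 12.1400 * 0.96753856 * 0.26741316 = 0.6494

Answer: Price = 0.6494


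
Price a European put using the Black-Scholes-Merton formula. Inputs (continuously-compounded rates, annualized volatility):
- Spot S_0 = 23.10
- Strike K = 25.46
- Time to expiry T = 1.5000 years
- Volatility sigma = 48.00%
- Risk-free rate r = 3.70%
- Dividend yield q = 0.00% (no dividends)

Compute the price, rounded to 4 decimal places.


d1 = (ln(S/K) + (r - q + 0.5*sigma^2) * T) / (sigma * sqrt(T)) = 0.22287639
d2 = d1 - sigma * sqrt(T) = -0.36500115
exp(-rT) = 0.94601202; exp(-qT) = 1.00000000
P = K * exp(-rT) * N(-d2) - S_0 * exp(-qT) * N(-d1)
N(-d1) = 0.41181586; N(-d2) = 0.64244472
P = 25.4600 * 0.94601202 * 0.64244472 - 23.1000 * 1.00000000 * 0.41181586 = 5.9606

Answer: Price = 5.9606


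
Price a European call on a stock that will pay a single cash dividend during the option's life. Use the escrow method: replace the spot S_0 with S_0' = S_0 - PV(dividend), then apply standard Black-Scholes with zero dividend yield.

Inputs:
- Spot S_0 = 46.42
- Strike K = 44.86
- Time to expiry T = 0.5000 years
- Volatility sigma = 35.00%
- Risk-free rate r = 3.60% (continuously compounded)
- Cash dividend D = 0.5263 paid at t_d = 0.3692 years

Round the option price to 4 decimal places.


Answer: Price = 5.4103

Derivation:
PV(D) = D * exp(-r * t_d) = 0.5263 * 0.98679674 = 0.51935112
S_0' = S_0 - PV(D) = 46.4200 - 0.51935112 = 45.90064888
d1 = (ln(S_0'/K) + (r + sigma^2/2)*T) / (sigma*sqrt(T)) = 0.28913687
d2 = d1 - sigma*sqrt(T) = 0.04164950
exp(-rT) = 0.98216103
N(d1) = 0.61376168; N(d2) = 0.51661094
C = S_0' * N(d1) - K * exp(-rT) * N(d2) = 45.90064888 * 0.61376168 - 44.8600 * 0.98216103 * 0.51661094 = 5.4103


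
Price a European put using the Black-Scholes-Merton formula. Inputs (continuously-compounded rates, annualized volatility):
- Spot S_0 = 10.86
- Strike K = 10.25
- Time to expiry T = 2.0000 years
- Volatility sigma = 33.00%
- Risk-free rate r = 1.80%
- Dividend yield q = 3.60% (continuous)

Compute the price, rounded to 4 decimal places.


d1 = (ln(S/K) + (r - q + 0.5*sigma^2) * T) / (sigma * sqrt(T)) = 0.28007559
d2 = d1 - sigma * sqrt(T) = -0.18661489
exp(-rT) = 0.96464029; exp(-qT) = 0.93053090
P = K * exp(-rT) * N(-d2) - S_0 * exp(-qT) * N(-d1)
N(-d1) = 0.38970976; N(-d2) = 0.57401870
P = 10.2500 * 0.96464029 * 0.57401870 - 10.8600 * 0.93053090 * 0.38970976 = 1.7374

Answer: Price = 1.7374


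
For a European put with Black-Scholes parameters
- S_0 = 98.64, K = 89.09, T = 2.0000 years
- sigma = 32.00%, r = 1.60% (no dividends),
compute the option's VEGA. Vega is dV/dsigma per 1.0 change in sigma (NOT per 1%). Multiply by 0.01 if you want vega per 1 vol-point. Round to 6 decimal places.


d1 = 0.5219989629; d2 = 0.0694506229
phi(d1) = 0.3481297611; exp(-qT) = 1.0000000000; exp(-rT) = 0.9685065821
Vega = S * exp(-qT) * phi(d1) * sqrt(T) = 98.6400 * 1.0000000000 * 0.3481297611 * 1.4142135624 = 48.563414

Answer: Vega = 48.563414


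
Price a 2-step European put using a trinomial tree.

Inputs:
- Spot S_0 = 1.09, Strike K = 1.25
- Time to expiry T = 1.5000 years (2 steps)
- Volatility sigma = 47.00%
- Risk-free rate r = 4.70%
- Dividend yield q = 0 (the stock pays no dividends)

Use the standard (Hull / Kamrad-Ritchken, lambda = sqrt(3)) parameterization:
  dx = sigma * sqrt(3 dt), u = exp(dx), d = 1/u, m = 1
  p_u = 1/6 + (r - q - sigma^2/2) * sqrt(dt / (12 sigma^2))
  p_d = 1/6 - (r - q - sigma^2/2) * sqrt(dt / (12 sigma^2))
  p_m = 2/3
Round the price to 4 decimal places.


Answer: Price = V(0,0) = 0.2882

Derivation:
dt = T/N = 0.750000; dx = sigma*sqrt(3*dt) = 0.705000
u = exp(dx) = 2.023847; d = 1/u = 0.494109
p_u = 0.132917, p_m = 0.666667, p_d = 0.200417
Discount per step: exp(-r*dt) = 0.965364
Stock lattice S(k, j) with j the centered position index:
  k=0: S(0,+0) = 1.0900
  k=1: S(1,-1) = 0.5386; S(1,+0) = 1.0900; S(1,+1) = 2.2060
  k=2: S(2,-2) = 0.2661; S(2,-1) = 0.5386; S(2,+0) = 1.0900; S(2,+1) = 2.2060; S(2,+2) = 4.4646
Terminal payoffs V(N, j) = max(K - S_T, 0):
  V(2,-2) = 0.983884; V(2,-1) = 0.711422; V(2,+0) = 0.160000; V(2,+1) = 0.000000; V(2,+2) = 0.000000
Backward induction: V(k, j) = exp(-r*dt) * [p_u * V(k+1, j+1) + p_m * V(k+1, j) + p_d * V(k+1, j-1)]
  V(1,-1) = exp(-r*dt) * [p_u*0.160000 + p_m*0.711422 + p_d*0.983884] = 0.668741
  V(1,+0) = exp(-r*dt) * [p_u*0.000000 + p_m*0.160000 + p_d*0.711422] = 0.240615
  V(1,+1) = exp(-r*dt) * [p_u*0.000000 + p_m*0.000000 + p_d*0.160000] = 0.030956
  V(0,+0) = exp(-r*dt) * [p_u*0.030956 + p_m*0.240615 + p_d*0.668741] = 0.288210


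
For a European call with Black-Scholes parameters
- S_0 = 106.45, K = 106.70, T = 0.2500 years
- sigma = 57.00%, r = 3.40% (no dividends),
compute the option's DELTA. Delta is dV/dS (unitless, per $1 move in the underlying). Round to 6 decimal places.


d1 = 0.1640938001; d2 = -0.1209061999
phi(d1) = 0.3936071608; exp(-qT) = 1.0000000000; exp(-rT) = 0.9915360229
N(d1) = 0.5651713488
Delta = exp(-qT) * N(d1) = 1.0000000000 * 0.5651713488 = 0.565171

Answer: Delta = 0.565171


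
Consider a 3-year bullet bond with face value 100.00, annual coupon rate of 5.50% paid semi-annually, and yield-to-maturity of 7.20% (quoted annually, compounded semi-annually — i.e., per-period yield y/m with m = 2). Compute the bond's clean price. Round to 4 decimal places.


Coupon per period c = face * coupon_rate / m = 2.750000
Periods per year m = 2; per-period yield y/m = 0.036000
Number of cashflows N = 6
Cashflows (t years, CF_t, discount factor 1/(1+y/m)^(m*t), PV):
  t = 0.5000: CF_t = 2.750000, DF = 0.965251, PV = 2.654440
  t = 1.0000: CF_t = 2.750000, DF = 0.931709, PV = 2.562201
  t = 1.5000: CF_t = 2.750000, DF = 0.899333, PV = 2.473167
  t = 2.0000: CF_t = 2.750000, DF = 0.868082, PV = 2.387227
  t = 2.5000: CF_t = 2.750000, DF = 0.837917, PV = 2.304273
  t = 3.0000: CF_t = 102.750000, DF = 0.808801, PV = 83.104262
Price P = sum_t PV_t = 95.485570

Answer: Price = 95.4856


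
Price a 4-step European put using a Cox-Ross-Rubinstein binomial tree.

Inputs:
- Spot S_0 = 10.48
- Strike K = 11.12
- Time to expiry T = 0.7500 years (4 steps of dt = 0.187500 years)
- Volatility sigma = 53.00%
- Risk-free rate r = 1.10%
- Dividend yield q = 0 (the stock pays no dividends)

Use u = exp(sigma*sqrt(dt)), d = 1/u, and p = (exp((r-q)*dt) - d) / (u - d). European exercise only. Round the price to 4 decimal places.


dt = T/N = 0.187500
u = exp(sigma*sqrt(dt)) = 1.257967; d = 1/u = 0.794934
p = (exp((r-q)*dt) - d) / (u - d) = 0.447335
Discount per step: exp(-r*dt) = 0.997940
Stock lattice S(k, i) with i counting down-moves:
  k=0: S(0,0) = 10.4800
  k=1: S(1,0) = 13.1835; S(1,1) = 8.3309
  k=2: S(2,0) = 16.5844; S(2,1) = 10.4800; S(2,2) = 6.6225
  k=3: S(3,0) = 20.8626; S(3,1) = 13.1835; S(3,2) = 8.3309; S(3,3) = 5.2645
  k=4: S(4,0) = 26.2445; S(4,1) = 16.5844; S(4,2) = 10.4800; S(4,3) = 6.6225; S(4,4) = 4.1849
Terminal payoffs V(N, i) = max(K - S_T, 0):
  V(4,0) = 0.000000; V(4,1) = 0.000000; V(4,2) = 0.640000; V(4,3) = 4.497485; V(4,4) = 6.935104
Backward induction: V(k, i) = exp(-r*dt) * [p * V(k+1, i) + (1-p) * V(k+1, i+1)].
  V(3,0) = exp(-r*dt) * [p*0.000000 + (1-p)*0.000000] = 0.000000
  V(3,1) = exp(-r*dt) * [p*0.000000 + (1-p)*0.640000] = 0.352977
  V(3,2) = exp(-r*dt) * [p*0.640000 + (1-p)*4.497485] = 2.766185
  V(3,3) = exp(-r*dt) * [p*4.497485 + (1-p)*6.935104] = 5.832629
  V(2,0) = exp(-r*dt) * [p*0.000000 + (1-p)*0.352977] = 0.194676
  V(2,1) = exp(-r*dt) * [p*0.352977 + (1-p)*2.766185] = 1.683197
  V(2,2) = exp(-r*dt) * [p*2.766185 + (1-p)*5.832629] = 4.451709
  V(1,0) = exp(-r*dt) * [p*0.194676 + (1-p)*1.683197] = 1.015233
  V(1,1) = exp(-r*dt) * [p*1.683197 + (1-p)*4.451709] = 3.206636
  V(0,0) = exp(-r*dt) * [p*1.015233 + (1-p)*3.206636] = 2.221757

Answer: Price = V(0,0) = 2.2218


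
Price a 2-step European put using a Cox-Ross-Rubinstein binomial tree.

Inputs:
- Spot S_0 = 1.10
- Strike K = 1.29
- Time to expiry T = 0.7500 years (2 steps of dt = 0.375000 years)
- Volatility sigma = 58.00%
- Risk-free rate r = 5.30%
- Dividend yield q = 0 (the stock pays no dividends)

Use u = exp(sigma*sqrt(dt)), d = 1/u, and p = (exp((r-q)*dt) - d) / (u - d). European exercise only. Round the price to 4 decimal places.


dt = T/N = 0.375000
u = exp(sigma*sqrt(dt)) = 1.426432; d = 1/u = 0.701050
p = (exp((r-q)*dt) - d) / (u - d) = 0.439801
Discount per step: exp(-r*dt) = 0.980321
Stock lattice S(k, i) with i counting down-moves:
  k=0: S(0,0) = 1.1000
  k=1: S(1,0) = 1.5691; S(1,1) = 0.7712
  k=2: S(2,0) = 2.2382; S(2,1) = 1.1000; S(2,2) = 0.5406
Terminal payoffs V(N, i) = max(K - S_T, 0):
  V(2,0) = 0.000000; V(2,1) = 0.190000; V(2,2) = 0.749382
Backward induction: V(k, i) = exp(-r*dt) * [p * V(k+1, i) + (1-p) * V(k+1, i+1)].
  V(1,0) = exp(-r*dt) * [p*0.000000 + (1-p)*0.190000] = 0.104343
  V(1,1) = exp(-r*dt) * [p*0.190000 + (1-p)*0.749382] = 0.493459
  V(0,0) = exp(-r*dt) * [p*0.104343 + (1-p)*0.493459] = 0.315983

Answer: Price = V(0,0) = 0.3160


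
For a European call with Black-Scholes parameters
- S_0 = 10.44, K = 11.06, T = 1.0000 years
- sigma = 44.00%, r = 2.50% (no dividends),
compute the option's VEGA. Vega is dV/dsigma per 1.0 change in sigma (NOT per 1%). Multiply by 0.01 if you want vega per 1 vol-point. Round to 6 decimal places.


d1 = 0.1457036054; d2 = -0.2942963946
phi(d1) = 0.3947299955; exp(-qT) = 1.0000000000; exp(-rT) = 0.9753099120
Vega = S * exp(-qT) * phi(d1) * sqrt(T) = 10.4400 * 1.0000000000 * 0.3947299955 * 1.0000000000 = 4.120981

Answer: Vega = 4.120981


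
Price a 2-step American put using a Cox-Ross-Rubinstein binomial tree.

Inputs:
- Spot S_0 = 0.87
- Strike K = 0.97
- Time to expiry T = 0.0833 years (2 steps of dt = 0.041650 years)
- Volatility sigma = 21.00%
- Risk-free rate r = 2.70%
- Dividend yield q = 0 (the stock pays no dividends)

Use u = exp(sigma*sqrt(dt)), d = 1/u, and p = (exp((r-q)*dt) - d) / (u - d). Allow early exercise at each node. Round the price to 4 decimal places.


dt = T/N = 0.041650
u = exp(sigma*sqrt(dt)) = 1.043789; d = 1/u = 0.958048
p = (exp((r-q)*dt) - d) / (u - d) = 0.502410
Discount per step: exp(-r*dt) = 0.998876
Stock lattice S(k, i) with i counting down-moves:
  k=0: S(0,0) = 0.8700
  k=1: S(1,0) = 0.9081; S(1,1) = 0.8335
  k=2: S(2,0) = 0.9479; S(2,1) = 0.8700; S(2,2) = 0.7985
Terminal payoffs V(N, i) = max(K - S_T, 0):
  V(2,0) = 0.022139; V(2,1) = 0.100000; V(2,2) = 0.171465
Backward induction: V(k, i) = exp(-r*dt) * [p * V(k+1, i) + (1-p) * V(k+1, i+1)]; then take max(V_cont, immediate exercise) for American.
  V(1,0) = exp(-r*dt) * [p*0.022139 + (1-p)*0.100000] = 0.060813; exercise = 0.061903; V(1,0) = max -> 0.061903
  V(1,1) = exp(-r*dt) * [p*0.100000 + (1-p)*0.171465] = 0.135408; exercise = 0.136498; V(1,1) = max -> 0.136498
  V(0,0) = exp(-r*dt) * [p*0.061903 + (1-p)*0.136498] = 0.098910; exercise = 0.100000; V(0,0) = max -> 0.100000

Answer: Price = V(0,0) = 0.1000


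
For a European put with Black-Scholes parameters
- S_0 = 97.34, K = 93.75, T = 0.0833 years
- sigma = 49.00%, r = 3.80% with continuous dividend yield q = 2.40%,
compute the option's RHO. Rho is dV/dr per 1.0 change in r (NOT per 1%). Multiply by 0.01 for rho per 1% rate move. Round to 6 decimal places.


d1 = 0.3446742678; d2 = 0.2032517449
phi(d1) = 0.3759351181; exp(-qT) = 0.9980027971; exp(-rT) = 0.9968396046
N(-d2) = 0.4194691351
Rho = -K*T*exp(-rT)*N(-d2) = -93.7500 * 0.0833 * 0.9968396046 * 0.4194691351 = -3.265439

Answer: Rho = -3.265439


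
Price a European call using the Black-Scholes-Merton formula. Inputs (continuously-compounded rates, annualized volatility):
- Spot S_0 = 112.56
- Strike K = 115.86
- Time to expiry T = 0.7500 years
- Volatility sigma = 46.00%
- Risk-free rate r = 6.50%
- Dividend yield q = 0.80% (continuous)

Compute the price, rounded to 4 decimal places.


d1 = (ln(S/K) + (r - q + 0.5*sigma^2) * T) / (sigma * sqrt(T)) = 0.23396203
d2 = d1 - sigma * sqrt(T) = -0.16440966
exp(-rT) = 0.95241920; exp(-qT) = 0.99401796
C = S_0 * exp(-qT) * N(d1) - K * exp(-rT) * N(d2)
N(d1) = 0.59249277; N(d2) = 0.43470433
C = 112.5600 * 0.99401796 * 0.59249277 - 115.8600 * 0.95241920 * 0.43470433 = 18.3236

Answer: Price = 18.3236


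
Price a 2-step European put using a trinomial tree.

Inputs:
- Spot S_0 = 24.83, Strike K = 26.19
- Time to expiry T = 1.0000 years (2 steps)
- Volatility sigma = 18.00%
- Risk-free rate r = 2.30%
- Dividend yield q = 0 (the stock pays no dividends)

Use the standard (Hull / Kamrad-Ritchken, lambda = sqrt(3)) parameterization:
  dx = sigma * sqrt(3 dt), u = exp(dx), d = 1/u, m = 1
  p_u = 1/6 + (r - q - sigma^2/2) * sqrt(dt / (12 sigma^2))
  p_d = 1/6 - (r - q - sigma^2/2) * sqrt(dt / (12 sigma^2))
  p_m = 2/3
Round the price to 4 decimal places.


dt = T/N = 0.500000; dx = sigma*sqrt(3*dt) = 0.220454
u = exp(dx) = 1.246643; d = 1/u = 0.802154
p_u = 0.174378, p_m = 0.666667, p_d = 0.158955
Discount per step: exp(-r*dt) = 0.988566
Stock lattice S(k, j) with j the centered position index:
  k=0: S(0,+0) = 24.8300
  k=1: S(1,-1) = 19.9175; S(1,+0) = 24.8300; S(1,+1) = 30.9541
  k=2: S(2,-2) = 15.9769; S(2,-1) = 19.9175; S(2,+0) = 24.8300; S(2,+1) = 30.9541; S(2,+2) = 38.5887
Terminal payoffs V(N, j) = max(K - S_T, 0):
  V(2,-2) = 10.213092; V(2,-1) = 6.272504; V(2,+0) = 1.360000; V(2,+1) = 0.000000; V(2,+2) = 0.000000
Backward induction: V(k, j) = exp(-r*dt) * [p_u * V(k+1, j+1) + p_m * V(k+1, j) + p_d * V(k+1, j-1)]
  V(1,-1) = exp(-r*dt) * [p_u*1.360000 + p_m*6.272504 + p_d*10.213092] = 5.973161
  V(1,+0) = exp(-r*dt) * [p_u*0.000000 + p_m*1.360000 + p_d*6.272504] = 1.881947
  V(1,+1) = exp(-r*dt) * [p_u*0.000000 + p_m*0.000000 + p_d*1.360000] = 0.213707
  V(0,+0) = exp(-r*dt) * [p_u*0.213707 + p_m*1.881947 + p_d*5.973161] = 2.215735

Answer: Price = V(0,0) = 2.2157


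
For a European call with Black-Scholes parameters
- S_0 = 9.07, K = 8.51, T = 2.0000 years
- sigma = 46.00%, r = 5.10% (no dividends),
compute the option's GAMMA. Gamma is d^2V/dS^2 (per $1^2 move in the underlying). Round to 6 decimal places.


d1 = 0.5800278894; d2 = -0.0705103493
phi(d1) = 0.3371744896; exp(-qT) = 1.0000000000; exp(-rT) = 0.9030295517
Gamma = exp(-qT) * phi(d1) / (S * sigma * sqrt(T)) = 1.0000000000 * 0.3371744896 / (9.0700 * 0.4600 * 1.4142135624) = 0.057145

Answer: Gamma = 0.057145


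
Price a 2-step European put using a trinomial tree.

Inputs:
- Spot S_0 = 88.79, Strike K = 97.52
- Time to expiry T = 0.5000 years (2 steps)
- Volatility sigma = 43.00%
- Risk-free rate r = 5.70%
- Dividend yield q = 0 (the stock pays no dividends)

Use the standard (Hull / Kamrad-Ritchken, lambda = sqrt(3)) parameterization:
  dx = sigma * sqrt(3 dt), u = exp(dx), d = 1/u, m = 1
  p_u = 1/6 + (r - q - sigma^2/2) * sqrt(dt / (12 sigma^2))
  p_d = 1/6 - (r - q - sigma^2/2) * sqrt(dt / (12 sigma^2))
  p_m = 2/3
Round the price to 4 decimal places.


dt = T/N = 0.250000; dx = sigma*sqrt(3*dt) = 0.372391
u = exp(dx) = 1.451200; d = 1/u = 0.689085
p_u = 0.154767, p_m = 0.666667, p_d = 0.178566
Discount per step: exp(-r*dt) = 0.985851
Stock lattice S(k, j) with j the centered position index:
  k=0: S(0,+0) = 88.7900
  k=1: S(1,-1) = 61.1838; S(1,+0) = 88.7900; S(1,+1) = 128.8521
  k=2: S(2,-2) = 42.1609; S(2,-1) = 61.1838; S(2,+0) = 88.7900; S(2,+1) = 128.8521; S(2,+2) = 186.9901
Terminal payoffs V(N, j) = max(K - S_T, 0):
  V(2,-2) = 55.359145; V(2,-1) = 36.336160; V(2,+0) = 8.730000; V(2,+1) = 0.000000; V(2,+2) = 0.000000
Backward induction: V(k, j) = exp(-r*dt) * [p_u * V(k+1, j+1) + p_m * V(k+1, j) + p_d * V(k+1, j-1)]
  V(1,-1) = exp(-r*dt) * [p_u*8.730000 + p_m*36.336160 + p_d*55.359145] = 34.958763
  V(1,+0) = exp(-r*dt) * [p_u*0.000000 + p_m*8.730000 + p_d*36.336160] = 12.134256
  V(1,+1) = exp(-r*dt) * [p_u*0.000000 + p_m*0.000000 + p_d*8.730000] = 1.536826
  V(0,+0) = exp(-r*dt) * [p_u*1.536826 + p_m*12.134256 + p_d*34.958763] = 14.363658

Answer: Price = V(0,0) = 14.3637


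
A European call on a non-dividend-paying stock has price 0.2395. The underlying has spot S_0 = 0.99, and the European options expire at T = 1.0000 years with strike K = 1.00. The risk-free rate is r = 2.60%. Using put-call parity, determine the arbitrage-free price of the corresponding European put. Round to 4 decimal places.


Put-call parity: C - P = S_0 * exp(-qT) - K * exp(-rT).
S_0 * exp(-qT) = 0.9900 * 1.00000000 = 0.99000000
K * exp(-rT) = 1.0000 * 0.97433509 = 0.97433509
P = C - S*exp(-qT) + K*exp(-rT)
P = 0.2395 - 0.99000000 + 0.97433509 = 0.2238

Answer: Put price = 0.2238


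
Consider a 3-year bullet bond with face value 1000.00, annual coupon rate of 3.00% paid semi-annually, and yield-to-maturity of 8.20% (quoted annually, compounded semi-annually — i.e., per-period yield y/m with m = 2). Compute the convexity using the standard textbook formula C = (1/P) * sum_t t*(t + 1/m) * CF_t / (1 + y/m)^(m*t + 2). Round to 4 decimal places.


Answer: Convexity = 9.1815

Derivation:
Coupon per period c = face * coupon_rate / m = 15.000000
Periods per year m = 2; per-period yield y/m = 0.041000
Number of cashflows N = 6
Cashflows (t years, CF_t, discount factor 1/(1+y/m)^(m*t), PV):
  t = 0.5000: CF_t = 15.000000, DF = 0.960615, PV = 14.409222
  t = 1.0000: CF_t = 15.000000, DF = 0.922781, PV = 13.841712
  t = 1.5000: CF_t = 15.000000, DF = 0.886437, PV = 13.296553
  t = 2.0000: CF_t = 15.000000, DF = 0.851524, PV = 12.772866
  t = 2.5000: CF_t = 15.000000, DF = 0.817987, PV = 12.269804
  t = 3.0000: CF_t = 1015.000000, DF = 0.785770, PV = 797.556879
Price P = sum_t PV_t = 864.147035
Convexity numerator sum_t t*(t + 1/m) * CF_t / (1+y/m)^(m*t + 2):
  t = 0.5000: term = 6.648277
  t = 1.0000: term = 19.159298
  t = 1.5000: term = 36.809411
  t = 2.0000: term = 58.932774
  t = 2.5000: term = 84.917542
  t = 3.0000: term = 7727.686680
Convexity = (1/P) * sum = 7934.153982 / 864.147035 = 9.181486


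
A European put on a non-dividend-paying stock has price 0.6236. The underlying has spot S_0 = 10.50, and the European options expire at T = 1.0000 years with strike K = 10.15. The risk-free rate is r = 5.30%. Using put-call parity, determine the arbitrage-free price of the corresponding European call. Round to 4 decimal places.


Answer: Call price = 1.4975

Derivation:
Put-call parity: C - P = S_0 * exp(-qT) - K * exp(-rT).
S_0 * exp(-qT) = 10.5000 * 1.00000000 = 10.50000000
K * exp(-rT) = 10.1500 * 0.94838001 = 9.62605713
C = P + S*exp(-qT) - K*exp(-rT)
C = 0.6236 + 10.50000000 - 9.62605713 = 1.4975


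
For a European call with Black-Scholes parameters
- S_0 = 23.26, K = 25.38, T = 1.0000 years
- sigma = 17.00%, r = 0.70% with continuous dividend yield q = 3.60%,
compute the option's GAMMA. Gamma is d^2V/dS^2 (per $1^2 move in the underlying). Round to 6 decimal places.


d1 = -0.5986842070; d2 = -0.7686842070
phi(d1) = 0.3334874908; exp(-qT) = 0.9646402935; exp(-rT) = 0.9930244429
Gamma = exp(-qT) * phi(d1) / (S * sigma * sqrt(T)) = 0.9646402935 * 0.3334874908 / (23.2600 * 0.1700 * 1.0000000000) = 0.081355

Answer: Gamma = 0.081355


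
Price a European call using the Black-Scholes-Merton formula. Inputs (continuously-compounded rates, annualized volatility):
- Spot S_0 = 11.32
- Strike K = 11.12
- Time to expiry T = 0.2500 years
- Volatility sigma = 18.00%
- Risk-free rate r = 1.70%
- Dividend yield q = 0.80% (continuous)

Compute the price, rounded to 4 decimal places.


d1 = (ln(S/K) + (r - q + 0.5*sigma^2) * T) / (sigma * sqrt(T)) = 0.26806427
d2 = d1 - sigma * sqrt(T) = 0.17806427
exp(-rT) = 0.99575902; exp(-qT) = 0.99800200
C = S_0 * exp(-qT) * N(d1) - K * exp(-rT) * N(d2)
N(d1) = 0.60567507; N(d2) = 0.57066375
C = 11.3200 * 0.99800200 * 0.60567507 - 11.1200 * 0.99575902 * 0.57066375 = 0.5237

Answer: Price = 0.5237


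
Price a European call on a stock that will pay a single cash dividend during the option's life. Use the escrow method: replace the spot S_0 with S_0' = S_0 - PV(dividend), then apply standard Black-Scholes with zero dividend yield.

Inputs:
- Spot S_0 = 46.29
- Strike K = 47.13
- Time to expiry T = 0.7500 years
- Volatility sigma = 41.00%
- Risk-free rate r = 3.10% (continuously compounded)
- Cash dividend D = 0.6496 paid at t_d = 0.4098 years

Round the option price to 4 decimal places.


Answer: Price = 6.2633

Derivation:
PV(D) = D * exp(-r * t_d) = 0.6496 * 0.98737655 = 0.64139981
S_0' = S_0 - PV(D) = 46.2900 - 0.64139981 = 45.64860019
d1 = (ln(S_0'/K) + (r + sigma^2/2)*T) / (sigma*sqrt(T)) = 0.15307021
d2 = d1 - sigma*sqrt(T) = -0.20200021
exp(-rT) = 0.97701820
N(d1) = 0.56082854; N(d2) = 0.41995828
C = S_0' * N(d1) - K * exp(-rT) * N(d2) = 45.64860019 * 0.56082854 - 47.1300 * 0.97701820 * 0.41995828 = 6.2633


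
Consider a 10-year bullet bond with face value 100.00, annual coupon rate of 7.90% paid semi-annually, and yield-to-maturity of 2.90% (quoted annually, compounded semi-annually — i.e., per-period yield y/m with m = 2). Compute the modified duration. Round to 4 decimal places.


Answer: Modified duration = 7.5156

Derivation:
Coupon per period c = face * coupon_rate / m = 3.950000
Periods per year m = 2; per-period yield y/m = 0.014500
Number of cashflows N = 20
Cashflows (t years, CF_t, discount factor 1/(1+y/m)^(m*t), PV):
  t = 0.5000: CF_t = 3.950000, DF = 0.985707, PV = 3.893544
  t = 1.0000: CF_t = 3.950000, DF = 0.971619, PV = 3.837894
  t = 1.5000: CF_t = 3.950000, DF = 0.957732, PV = 3.783040
  t = 2.0000: CF_t = 3.950000, DF = 0.944043, PV = 3.728970
  t = 2.5000: CF_t = 3.950000, DF = 0.930550, PV = 3.675673
  t = 3.0000: CF_t = 3.950000, DF = 0.917250, PV = 3.623137
  t = 3.5000: CF_t = 3.950000, DF = 0.904140, PV = 3.571353
  t = 4.0000: CF_t = 3.950000, DF = 0.891217, PV = 3.520308
  t = 4.5000: CF_t = 3.950000, DF = 0.878479, PV = 3.469993
  t = 5.0000: CF_t = 3.950000, DF = 0.865923, PV = 3.420398
  t = 5.5000: CF_t = 3.950000, DF = 0.853547, PV = 3.371511
  t = 6.0000: CF_t = 3.950000, DF = 0.841347, PV = 3.323322
  t = 6.5000: CF_t = 3.950000, DF = 0.829322, PV = 3.275823
  t = 7.0000: CF_t = 3.950000, DF = 0.817469, PV = 3.229002
  t = 7.5000: CF_t = 3.950000, DF = 0.805785, PV = 3.182851
  t = 8.0000: CF_t = 3.950000, DF = 0.794268, PV = 3.137359
  t = 8.5000: CF_t = 3.950000, DF = 0.782916, PV = 3.092518
  t = 9.0000: CF_t = 3.950000, DF = 0.771726, PV = 3.048317
  t = 9.5000: CF_t = 3.950000, DF = 0.760696, PV = 3.004748
  t = 10.0000: CF_t = 103.950000, DF = 0.749823, PV = 77.944139
Price P = sum_t PV_t = 143.133902
First compute Macaulay numerator sum_t t * PV_t:
  t * PV_t at t = 0.5000: 1.946772
  t * PV_t at t = 1.0000: 3.837894
  t * PV_t at t = 1.5000: 5.674560
  t * PV_t at t = 2.0000: 7.457940
  t * PV_t at t = 2.5000: 9.189182
  t * PV_t at t = 3.0000: 10.869412
  t * PV_t at t = 3.5000: 12.499734
  t * PV_t at t = 4.0000: 14.081233
  t * PV_t at t = 4.5000: 15.614970
  t * PV_t at t = 5.0000: 17.101988
  t * PV_t at t = 5.5000: 18.543308
  t * PV_t at t = 6.0000: 19.939935
  t * PV_t at t = 6.5000: 21.292849
  t * PV_t at t = 7.0000: 22.603017
  t * PV_t at t = 7.5000: 23.871383
  t * PV_t at t = 8.0000: 25.098875
  t * PV_t at t = 8.5000: 26.286402
  t * PV_t at t = 9.0000: 27.434856
  t * PV_t at t = 9.5000: 28.545110
  t * PV_t at t = 10.0000: 779.441394
Macaulay duration D = 1091.330815 / 143.133902 = 7.624545
Modified duration = D / (1 + y/m) = 7.624545 / (1 + 0.014500) = 7.515569


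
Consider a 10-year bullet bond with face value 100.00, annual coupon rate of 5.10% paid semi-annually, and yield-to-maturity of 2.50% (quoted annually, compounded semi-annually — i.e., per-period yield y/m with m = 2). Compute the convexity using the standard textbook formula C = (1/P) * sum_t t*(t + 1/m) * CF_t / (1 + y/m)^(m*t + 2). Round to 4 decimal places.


Coupon per period c = face * coupon_rate / m = 2.550000
Periods per year m = 2; per-period yield y/m = 0.012500
Number of cashflows N = 20
Cashflows (t years, CF_t, discount factor 1/(1+y/m)^(m*t), PV):
  t = 0.5000: CF_t = 2.550000, DF = 0.987654, PV = 2.518519
  t = 1.0000: CF_t = 2.550000, DF = 0.975461, PV = 2.487426
  t = 1.5000: CF_t = 2.550000, DF = 0.963418, PV = 2.456717
  t = 2.0000: CF_t = 2.550000, DF = 0.951524, PV = 2.426387
  t = 2.5000: CF_t = 2.550000, DF = 0.939777, PV = 2.396432
  t = 3.0000: CF_t = 2.550000, DF = 0.928175, PV = 2.366846
  t = 3.5000: CF_t = 2.550000, DF = 0.916716, PV = 2.337626
  t = 4.0000: CF_t = 2.550000, DF = 0.905398, PV = 2.308766
  t = 4.5000: CF_t = 2.550000, DF = 0.894221, PV = 2.280263
  t = 5.0000: CF_t = 2.550000, DF = 0.883181, PV = 2.252111
  t = 5.5000: CF_t = 2.550000, DF = 0.872277, PV = 2.224308
  t = 6.0000: CF_t = 2.550000, DF = 0.861509, PV = 2.196847
  t = 6.5000: CF_t = 2.550000, DF = 0.850873, PV = 2.169725
  t = 7.0000: CF_t = 2.550000, DF = 0.840368, PV = 2.142939
  t = 7.5000: CF_t = 2.550000, DF = 0.829993, PV = 2.116483
  t = 8.0000: CF_t = 2.550000, DF = 0.819746, PV = 2.090353
  t = 8.5000: CF_t = 2.550000, DF = 0.809626, PV = 2.064546
  t = 9.0000: CF_t = 2.550000, DF = 0.799631, PV = 2.039058
  t = 9.5000: CF_t = 2.550000, DF = 0.789759, PV = 2.013885
  t = 10.0000: CF_t = 102.550000, DF = 0.780009, PV = 79.989877
Price P = sum_t PV_t = 122.879111
Convexity numerator sum_t t*(t + 1/m) * CF_t / (1+y/m)^(m*t + 2):
  t = 0.5000: term = 1.228358
  t = 1.0000: term = 3.639580
  t = 1.5000: term = 7.189295
  t = 2.0000: term = 11.834230
  t = 2.5000: term = 17.532192
  t = 3.0000: term = 24.242043
  t = 3.5000: term = 31.923679
  t = 4.0000: term = 40.538005
  t = 4.5000: term = 50.046919
  t = 5.0000: term = 60.413291
  t = 5.5000: term = 71.600937
  t = 6.0000: term = 83.574607
  t = 6.5000: term = 96.299958
  t = 7.0000: term = 109.743542
  t = 7.5000: term = 123.872781
  t = 8.0000: term = 138.655953
  t = 8.5000: term = 154.062170
  t = 9.0000: term = 170.061364
  t = 9.5000: term = 186.624267
  t = 10.0000: term = 8192.836015
Convexity = (1/P) * sum = 9575.919185 / 122.879111 = 77.929594

Answer: Convexity = 77.9296


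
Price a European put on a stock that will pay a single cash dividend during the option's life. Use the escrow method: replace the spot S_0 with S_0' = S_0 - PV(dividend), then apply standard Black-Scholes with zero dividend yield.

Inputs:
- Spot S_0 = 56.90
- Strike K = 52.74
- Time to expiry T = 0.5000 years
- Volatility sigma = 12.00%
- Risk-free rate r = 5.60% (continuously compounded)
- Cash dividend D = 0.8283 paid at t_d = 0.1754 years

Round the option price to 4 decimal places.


PV(D) = D * exp(-r * t_d) = 0.8283 * 0.99022568 = 0.82020393
S_0' = S_0 - PV(D) = 56.9000 - 0.82020393 = 56.07979607
d1 = (ln(S_0'/K) + (r + sigma^2/2)*T) / (sigma*sqrt(T)) = 1.09603231
d2 = d1 - sigma*sqrt(T) = 1.01117949
exp(-rT) = 0.97238837
N(-d1) = 0.13653232; N(-d2) = 0.15596526
P = K * exp(-rT) * N(-d2) - S_0' * N(-d1) = 52.7400 * 0.97238837 * 0.15596526 - 56.07979607 * 0.13653232 = 0.3418

Answer: Price = 0.3418


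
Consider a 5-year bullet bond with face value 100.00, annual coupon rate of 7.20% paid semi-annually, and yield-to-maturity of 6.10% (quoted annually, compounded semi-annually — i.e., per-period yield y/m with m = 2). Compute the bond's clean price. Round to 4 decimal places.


Answer: Price = 104.6797

Derivation:
Coupon per period c = face * coupon_rate / m = 3.600000
Periods per year m = 2; per-period yield y/m = 0.030500
Number of cashflows N = 10
Cashflows (t years, CF_t, discount factor 1/(1+y/m)^(m*t), PV):
  t = 0.5000: CF_t = 3.600000, DF = 0.970403, PV = 3.493450
  t = 1.0000: CF_t = 3.600000, DF = 0.941681, PV = 3.390053
  t = 1.5000: CF_t = 3.600000, DF = 0.913810, PV = 3.289717
  t = 2.0000: CF_t = 3.600000, DF = 0.886764, PV = 3.192350
  t = 2.5000: CF_t = 3.600000, DF = 0.860518, PV = 3.097865
  t = 3.0000: CF_t = 3.600000, DF = 0.835049, PV = 3.006177
  t = 3.5000: CF_t = 3.600000, DF = 0.810334, PV = 2.917202
  t = 4.0000: CF_t = 3.600000, DF = 0.786350, PV = 2.830861
  t = 4.5000: CF_t = 3.600000, DF = 0.763076, PV = 2.747075
  t = 5.0000: CF_t = 103.600000, DF = 0.740491, PV = 76.714913
Price P = sum_t PV_t = 104.679663


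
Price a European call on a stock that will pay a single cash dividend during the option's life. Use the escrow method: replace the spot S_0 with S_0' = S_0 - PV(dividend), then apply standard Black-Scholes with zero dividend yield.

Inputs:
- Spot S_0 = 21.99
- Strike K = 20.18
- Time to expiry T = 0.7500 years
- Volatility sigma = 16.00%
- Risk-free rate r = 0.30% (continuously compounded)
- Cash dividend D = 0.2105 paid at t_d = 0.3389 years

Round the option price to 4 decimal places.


Answer: Price = 2.1608

Derivation:
PV(D) = D * exp(-r * t_d) = 0.2105 * 0.99898382 = 0.21028609
S_0' = S_0 - PV(D) = 21.9900 - 0.21028609 = 21.77971391
d1 = (ln(S_0'/K) + (r + sigma^2/2)*T) / (sigma*sqrt(T)) = 0.63607377
d2 = d1 - sigma*sqrt(T) = 0.49750970
exp(-rT) = 0.99775253
N(d1) = 0.73763583; N(d2) = 0.69058517
C = S_0' * N(d1) - K * exp(-rT) * N(d2) = 21.77971391 * 0.73763583 - 20.1800 * 0.99775253 * 0.69058517 = 2.1608


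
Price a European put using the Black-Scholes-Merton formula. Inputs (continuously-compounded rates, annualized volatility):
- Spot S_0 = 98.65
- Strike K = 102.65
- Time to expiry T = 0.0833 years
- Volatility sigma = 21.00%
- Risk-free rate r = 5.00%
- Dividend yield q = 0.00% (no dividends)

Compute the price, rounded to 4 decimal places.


Answer: Price = 4.6215

Derivation:
d1 = (ln(S/K) + (r - q + 0.5*sigma^2) * T) / (sigma * sqrt(T)) = -0.55676191
d2 = d1 - sigma * sqrt(T) = -0.61737156
exp(-rT) = 0.99584366; exp(-qT) = 1.00000000
P = K * exp(-rT) * N(-d2) - S_0 * exp(-qT) * N(-d1)
N(-d1) = 0.71115494; N(-d2) = 0.73150516
P = 102.6500 * 0.99584366 * 0.73150516 - 98.6500 * 1.00000000 * 0.71115494 = 4.6215


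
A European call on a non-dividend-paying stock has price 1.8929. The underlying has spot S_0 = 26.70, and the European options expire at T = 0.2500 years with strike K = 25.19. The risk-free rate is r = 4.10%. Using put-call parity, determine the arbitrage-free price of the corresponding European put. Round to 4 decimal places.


Put-call parity: C - P = S_0 * exp(-qT) - K * exp(-rT).
S_0 * exp(-qT) = 26.7000 * 1.00000000 = 26.70000000
K * exp(-rT) = 25.1900 * 0.98980235 = 24.93312125
P = C - S*exp(-qT) + K*exp(-rT)
P = 1.8929 - 26.70000000 + 24.93312125 = 0.1260

Answer: Put price = 0.1260


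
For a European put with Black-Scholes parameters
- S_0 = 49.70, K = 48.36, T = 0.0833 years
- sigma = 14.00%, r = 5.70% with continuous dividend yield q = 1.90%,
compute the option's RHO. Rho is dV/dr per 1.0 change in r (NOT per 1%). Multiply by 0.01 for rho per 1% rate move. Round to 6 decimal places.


d1 = 0.7749668402; d2 = 0.7345604050
phi(d1) = 0.2954589600; exp(-qT) = 0.9984185518; exp(-rT) = 0.9952631544
N(-d2) = 0.2313036298
Rho = -K*T*exp(-rT)*N(-d2) = -48.3600 * 0.0833 * 0.9952631544 * 0.2313036298 = -0.927367

Answer: Rho = -0.927367


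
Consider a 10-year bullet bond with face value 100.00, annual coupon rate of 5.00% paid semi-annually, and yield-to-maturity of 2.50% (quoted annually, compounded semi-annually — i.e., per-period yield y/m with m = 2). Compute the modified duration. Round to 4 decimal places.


Coupon per period c = face * coupon_rate / m = 2.500000
Periods per year m = 2; per-period yield y/m = 0.012500
Number of cashflows N = 20
Cashflows (t years, CF_t, discount factor 1/(1+y/m)^(m*t), PV):
  t = 0.5000: CF_t = 2.500000, DF = 0.987654, PV = 2.469136
  t = 1.0000: CF_t = 2.500000, DF = 0.975461, PV = 2.438653
  t = 1.5000: CF_t = 2.500000, DF = 0.963418, PV = 2.408546
  t = 2.0000: CF_t = 2.500000, DF = 0.951524, PV = 2.378811
  t = 2.5000: CF_t = 2.500000, DF = 0.939777, PV = 2.349443
  t = 3.0000: CF_t = 2.500000, DF = 0.928175, PV = 2.320437
  t = 3.5000: CF_t = 2.500000, DF = 0.916716, PV = 2.291790
  t = 4.0000: CF_t = 2.500000, DF = 0.905398, PV = 2.263496
  t = 4.5000: CF_t = 2.500000, DF = 0.894221, PV = 2.235552
  t = 5.0000: CF_t = 2.500000, DF = 0.883181, PV = 2.207952
  t = 5.5000: CF_t = 2.500000, DF = 0.872277, PV = 2.180694
  t = 6.0000: CF_t = 2.500000, DF = 0.861509, PV = 2.153772
  t = 6.5000: CF_t = 2.500000, DF = 0.850873, PV = 2.127182
  t = 7.0000: CF_t = 2.500000, DF = 0.840368, PV = 2.100920
  t = 7.5000: CF_t = 2.500000, DF = 0.829993, PV = 2.074983
  t = 8.0000: CF_t = 2.500000, DF = 0.819746, PV = 2.049366
  t = 8.5000: CF_t = 2.500000, DF = 0.809626, PV = 2.024065
  t = 9.0000: CF_t = 2.500000, DF = 0.799631, PV = 1.999077
  t = 9.5000: CF_t = 2.500000, DF = 0.789759, PV = 1.974397
  t = 10.0000: CF_t = 102.500000, DF = 0.780009, PV = 79.950876
Price P = sum_t PV_t = 121.999145
First compute Macaulay numerator sum_t t * PV_t:
  t * PV_t at t = 0.5000: 1.234568
  t * PV_t at t = 1.0000: 2.438653
  t * PV_t at t = 1.5000: 3.612819
  t * PV_t at t = 2.0000: 4.757621
  t * PV_t at t = 2.5000: 5.873607
  t * PV_t at t = 3.0000: 6.961312
  t * PV_t at t = 3.5000: 8.021264
  t * PV_t at t = 4.0000: 9.053984
  t * PV_t at t = 4.5000: 10.059983
  t * PV_t at t = 5.0000: 11.039762
  t * PV_t at t = 5.5000: 11.993815
  t * PV_t at t = 6.0000: 12.922629
  t * PV_t at t = 6.5000: 13.826681
  t * PV_t at t = 7.0000: 14.706442
  t * PV_t at t = 7.5000: 15.562372
  t * PV_t at t = 8.0000: 16.394927
  t * PV_t at t = 8.5000: 17.204553
  t * PV_t at t = 9.0000: 17.991689
  t * PV_t at t = 9.5000: 18.756768
  t * PV_t at t = 10.0000: 799.508762
Macaulay duration D = 1001.922210 / 121.999145 = 8.212535
Modified duration = D / (1 + y/m) = 8.212535 / (1 + 0.012500) = 8.111145

Answer: Modified duration = 8.1111


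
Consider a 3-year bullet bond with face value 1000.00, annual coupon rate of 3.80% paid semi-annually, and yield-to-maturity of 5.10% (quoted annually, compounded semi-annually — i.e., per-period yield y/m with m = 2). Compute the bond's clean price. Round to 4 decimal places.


Coupon per period c = face * coupon_rate / m = 19.000000
Periods per year m = 2; per-period yield y/m = 0.025500
Number of cashflows N = 6
Cashflows (t years, CF_t, discount factor 1/(1+y/m)^(m*t), PV):
  t = 0.5000: CF_t = 19.000000, DF = 0.975134, PV = 18.527548
  t = 1.0000: CF_t = 19.000000, DF = 0.950886, PV = 18.066843
  t = 1.5000: CF_t = 19.000000, DF = 0.927242, PV = 17.617594
  t = 2.0000: CF_t = 19.000000, DF = 0.904185, PV = 17.179517
  t = 2.5000: CF_t = 19.000000, DF = 0.881702, PV = 16.752332
  t = 3.0000: CF_t = 1019.000000, DF = 0.859777, PV = 876.113144
Price P = sum_t PV_t = 964.256978

Answer: Price = 964.2570
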